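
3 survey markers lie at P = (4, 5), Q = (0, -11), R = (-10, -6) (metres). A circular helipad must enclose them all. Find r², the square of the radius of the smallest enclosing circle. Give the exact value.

26945/324

Side lengths²: PQ² = 272, PR² = 317, QR² = 125.
Since PR² = 317 < 272 + 125 = 397, the triangle is acute, so the smallest enclosing circle is the circumcircle.
Circumcentre = (-16/9, -37/18), r² = 26945/324.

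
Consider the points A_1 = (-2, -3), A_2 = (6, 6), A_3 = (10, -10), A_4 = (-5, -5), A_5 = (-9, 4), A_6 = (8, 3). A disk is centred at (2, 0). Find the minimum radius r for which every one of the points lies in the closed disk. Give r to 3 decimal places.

The required radius is the distance from (2, 0) to the farthest point.
Squared distances: 25, 52, 164, 74, 137, 45.
Maximum is 164, attained at A_3.
r = √164 ≈ 12.806.

12.806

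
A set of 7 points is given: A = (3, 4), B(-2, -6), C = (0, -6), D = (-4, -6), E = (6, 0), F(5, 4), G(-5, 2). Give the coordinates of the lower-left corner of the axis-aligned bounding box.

x-range [-5, 6], y-range [-6, 4].
The lower-left corner is (-5, -6).

(-5, -6)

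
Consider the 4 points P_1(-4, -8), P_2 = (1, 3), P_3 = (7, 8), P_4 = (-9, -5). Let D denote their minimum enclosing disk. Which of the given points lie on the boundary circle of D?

P_3, P_4

The farthest pair is P_3–P_4 with squared distance 425. The circle on this segment as diameter has centre (-1, 1.5) and r² = 425/4 = 106.25.
Check P_1: distance² to centre = 99.25 ≤ 106.25, so it lies inside.
All remaining points lie in this disk, and no smaller disk contains both endpoints, so this is the minimum enclosing circle.
The points at distance exactly r from the centre are P_3, P_4 — 2 points.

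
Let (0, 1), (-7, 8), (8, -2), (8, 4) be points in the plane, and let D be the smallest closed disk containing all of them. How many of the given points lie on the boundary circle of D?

The farthest pair is (-7, 8)–(8, -2) with squared distance 325. The circle on this segment as diameter has centre (0.5, 3) and r² = 325/4 = 81.25.
Check (0, 1): distance² to centre = 4.25 ≤ 81.25, so it lies inside.
All remaining points lie in this disk, and no smaller disk contains both endpoints, so this is the minimum enclosing circle.
The points at distance exactly r from the centre are (-7, 8), (8, -2) — 2 points.

2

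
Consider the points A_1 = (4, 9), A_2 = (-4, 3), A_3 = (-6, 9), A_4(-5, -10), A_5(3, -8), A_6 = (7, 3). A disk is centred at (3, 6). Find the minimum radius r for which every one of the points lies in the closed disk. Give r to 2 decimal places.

17.89

The required radius is the distance from (3, 6) to the farthest point.
Squared distances: 10, 58, 90, 320, 196, 25.
Maximum is 320, attained at A_4.
r = √320 ≈ 17.89.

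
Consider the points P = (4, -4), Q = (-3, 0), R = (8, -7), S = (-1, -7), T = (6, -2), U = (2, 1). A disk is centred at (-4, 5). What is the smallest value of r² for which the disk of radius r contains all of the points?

The required radius is the distance from (-4, 5) to the farthest point.
Squared distances: 145, 26, 288, 153, 149, 52.
Maximum is 288, attained at R.

288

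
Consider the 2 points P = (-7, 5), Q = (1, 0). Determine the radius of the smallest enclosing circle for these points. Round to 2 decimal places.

The smallest circle enclosing two points has them as diameter endpoints.
Centre = midpoint = (-3, 2.5); r² = |PQ|²/4 = 89/4 = 22.25.
r = √(22.25) ≈ 4.72.

4.72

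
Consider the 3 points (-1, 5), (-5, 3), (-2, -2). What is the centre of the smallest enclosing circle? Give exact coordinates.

Call the three points A, B, C in the order given.
Side lengths²: AB² = 20, AC² = 50, BC² = 34.
Since AC² = 50 < 34 + 20 = 54, the triangle is acute, so the smallest enclosing circle is the circumcircle.
Circumcentre = (-23/13, 20/13), r² = 2125/169.
Centre = (-23/13, 20/13).

(-23/13, 20/13)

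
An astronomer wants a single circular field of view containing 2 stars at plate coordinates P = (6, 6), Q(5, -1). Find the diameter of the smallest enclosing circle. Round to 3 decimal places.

The smallest circle enclosing two points has them as diameter endpoints.
Centre = midpoint = (5.5, 2.5); r² = |PQ|²/4 = 50/4 = 12.5.
Diameter = 2r = 2√(12.5) ≈ 7.071.

7.071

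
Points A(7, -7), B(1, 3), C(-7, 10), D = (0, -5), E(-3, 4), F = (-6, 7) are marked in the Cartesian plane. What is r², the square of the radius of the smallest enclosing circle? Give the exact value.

121.25

The farthest pair is A–C with squared distance 485. The circle on this segment as diameter has centre (0, 1.5) and r² = 485/4 = 121.25.
Check B: distance² to centre = 3.25 ≤ 121.25, so it lies inside.
All remaining points lie in this disk, and no smaller disk contains both endpoints, so this is the minimum enclosing circle.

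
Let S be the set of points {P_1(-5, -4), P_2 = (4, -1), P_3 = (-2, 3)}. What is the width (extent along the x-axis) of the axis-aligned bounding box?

9

max x = 4, min x = -5, so width = 9.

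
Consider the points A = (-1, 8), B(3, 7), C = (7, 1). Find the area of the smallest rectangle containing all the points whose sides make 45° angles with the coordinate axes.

22.5

In coordinates u = x + y, v = x − y the rectangle is axis-aligned; the map (x,y)→(u,v) scales areas by 2.
u-values: 7, 10, 8; range = 10 − 7 = 3.
v-values: -9, -4, 6; range = 6 − (-9) = 15.
Area = (3 × 15) / 2 = 22.5.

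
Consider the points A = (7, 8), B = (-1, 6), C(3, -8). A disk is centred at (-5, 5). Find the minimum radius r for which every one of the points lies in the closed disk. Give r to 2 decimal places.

The required radius is the distance from (-5, 5) to the farthest point.
Squared distances: 153, 17, 233.
Maximum is 233, attained at C.
r = √233 ≈ 15.26.

15.26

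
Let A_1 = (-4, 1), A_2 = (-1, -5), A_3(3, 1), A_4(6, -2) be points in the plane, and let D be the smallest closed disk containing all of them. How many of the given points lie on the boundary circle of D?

The minimum enclosing circle of a finite set is fixed by two of the points (as a diameter) or three (as a circumcircle).
The farthest pair is A_1–A_4 with squared distance 109. The circle on this segment as diameter has centre (1, -0.5) and r² = 109/4 = 27.25.
Check A_2: distance² to centre = 24.25 ≤ 27.25, so it lies inside.
All remaining points lie in this disk, and no smaller disk contains both endpoints, so this is the minimum enclosing circle.
The points at distance exactly r from the centre are A_1, A_4 — 2 points.

2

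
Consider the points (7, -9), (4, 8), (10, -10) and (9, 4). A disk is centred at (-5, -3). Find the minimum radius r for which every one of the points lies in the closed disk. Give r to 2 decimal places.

16.55

The required radius is the distance from (-5, -3) to the farthest point.
Squared distances: 180, 202, 274, 245.
Maximum is 274, attained at (10, -10).
r = √274 ≈ 16.55.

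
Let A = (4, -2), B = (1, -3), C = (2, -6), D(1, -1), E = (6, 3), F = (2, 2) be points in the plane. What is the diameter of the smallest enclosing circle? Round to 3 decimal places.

The minimum enclosing circle of a finite set is fixed by two of the points (as a diameter) or three (as a circumcircle).
The farthest pair is C–E with squared distance 97. The circle on this segment as diameter has centre (4, -1.5) and r² = 97/4 = 24.25.
Check A: distance² to centre = 0.25 ≤ 24.25, so it lies inside.
All remaining points lie in this disk, and no smaller disk contains both endpoints, so this is the minimum enclosing circle.
Diameter = 2r = 2√(24.25) ≈ 9.849.

9.849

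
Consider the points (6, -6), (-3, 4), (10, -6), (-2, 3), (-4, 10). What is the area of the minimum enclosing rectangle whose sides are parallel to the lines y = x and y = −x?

In coordinates u = x + y, v = x − y the rectangle is axis-aligned; the map (x,y)→(u,v) scales areas by 2.
u-values: 0, 1, 4, 1, 6; range = 6 − 0 = 6.
v-values: 12, -7, 16, -5, -14; range = 16 − (-14) = 30.
Area = (6 × 30) / 2 = 90.

90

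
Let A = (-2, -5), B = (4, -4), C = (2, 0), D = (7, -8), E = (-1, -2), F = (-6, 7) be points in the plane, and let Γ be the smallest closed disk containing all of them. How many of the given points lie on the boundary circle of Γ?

2

The farthest pair is D–F with squared distance 394. The circle on this segment as diameter has centre (0.5, -0.5) and r² = 394/4 = 98.5.
Check A: distance² to centre = 26.5 ≤ 98.5, so it lies inside.
All remaining points lie in this disk, and no smaller disk contains both endpoints, so this is the minimum enclosing circle.
The points at distance exactly r from the centre are D, F — 2 points.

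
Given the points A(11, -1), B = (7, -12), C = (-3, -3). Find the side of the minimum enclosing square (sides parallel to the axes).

14

The bounding box has width 14 and height 11.
An axis-aligned square enclosing the set must have side ≥ max(width, height).
So the minimum side is max(14, 11) = 14.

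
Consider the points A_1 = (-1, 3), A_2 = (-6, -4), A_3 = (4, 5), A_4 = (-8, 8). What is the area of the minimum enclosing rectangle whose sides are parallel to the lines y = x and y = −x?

142.5

In coordinates u = x + y, v = x − y the rectangle is axis-aligned; the map (x,y)→(u,v) scales areas by 2.
u-values: 2, -10, 9, 0; range = 9 − (-10) = 19.
v-values: -4, -2, -1, -16; range = -1 − (-16) = 15.
Area = (19 × 15) / 2 = 142.5.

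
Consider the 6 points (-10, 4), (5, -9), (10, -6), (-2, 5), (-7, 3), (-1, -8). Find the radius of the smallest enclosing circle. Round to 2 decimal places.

The minimum enclosing circle of a finite set is fixed by two of the points (as a diameter) or three (as a circumcircle).
The farthest pair is (-10, 4)–(10, -6) with squared distance 500. The circle on this segment as diameter has centre (0, -1) and r² = 500/4 = 125.
Check (5, -9): distance² to centre = 89 ≤ 125, so it lies inside.
All remaining points lie in this disk, and no smaller disk contains both endpoints, so this is the minimum enclosing circle.
r = √125 ≈ 11.18.

11.18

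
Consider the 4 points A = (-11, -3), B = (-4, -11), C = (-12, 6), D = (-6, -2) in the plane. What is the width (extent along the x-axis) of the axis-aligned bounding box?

8

max x = -4, min x = -12, so width = 8.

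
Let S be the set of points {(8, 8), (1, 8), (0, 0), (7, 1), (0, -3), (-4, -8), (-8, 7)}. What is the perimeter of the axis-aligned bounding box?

Width = max x − min x = 8 − (-8) = 16.
Height = max y − min y = 8 − (-8) = 16.
Perimeter = 2(16 + 16) = 64.

64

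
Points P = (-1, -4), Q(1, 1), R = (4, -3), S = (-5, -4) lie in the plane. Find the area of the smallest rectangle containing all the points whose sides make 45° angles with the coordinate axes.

In coordinates u = x + y, v = x − y the rectangle is axis-aligned; the map (x,y)→(u,v) scales areas by 2.
u-values: -5, 2, 1, -9; range = 2 − (-9) = 11.
v-values: 3, 0, 7, -1; range = 7 − (-1) = 8.
Area = (11 × 8) / 2 = 44.

44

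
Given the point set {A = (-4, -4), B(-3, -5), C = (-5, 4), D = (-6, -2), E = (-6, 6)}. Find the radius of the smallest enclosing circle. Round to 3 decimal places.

5.701

The minimum enclosing circle of a finite set is fixed by two of the points (as a diameter) or three (as a circumcircle).
The farthest pair is B–E with squared distance 130. The circle on this segment as diameter has centre (-4.5, 0.5) and r² = 130/4 = 32.5.
Check A: distance² to centre = 20.5 ≤ 32.5, so it lies inside.
All remaining points lie in this disk, and no smaller disk contains both endpoints, so this is the minimum enclosing circle.
r = √(32.5) ≈ 5.701.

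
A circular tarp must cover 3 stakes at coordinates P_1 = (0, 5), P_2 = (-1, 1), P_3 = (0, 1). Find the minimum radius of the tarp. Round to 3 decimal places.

Side lengths²: P_1P_2² = 17, P_1P_3² = 16, P_2P_3² = 1.
Since P_1P_2² = 17 ≥ 16 + 1 = 17, the angle opposite P_1P_2 is not acute, so the smallest enclosing circle has P_1P_2 as diameter.
Centre = midpoint of P_1P_2 = (-0.5, 3), r² = 17/4 = 4.25.
r = √(4.25) ≈ 2.062.

2.062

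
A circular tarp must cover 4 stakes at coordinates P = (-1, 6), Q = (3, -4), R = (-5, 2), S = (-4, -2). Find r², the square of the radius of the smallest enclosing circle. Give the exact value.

1450/49

The minimum enclosing circle is determined by three boundary points: P, Q, R.
Their circumcentre is (2/7, 5/7) with r² = 1450/49.
The farthest remaining point S is at distance² 1261/49 ≤ 1450/49.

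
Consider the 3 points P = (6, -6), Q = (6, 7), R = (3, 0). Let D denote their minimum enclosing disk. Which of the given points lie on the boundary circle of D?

Side lengths²: PQ² = 169, PR² = 45, QR² = 58.
Since PQ² = 169 ≥ 58 + 45 = 103, the angle opposite PQ is not acute, so the smallest enclosing circle has PQ as diameter.
Centre = midpoint of PQ = (6, 0.5), r² = 169/4 = 42.25.
The points at distance exactly r from the centre are P, Q — 2 points.

P, Q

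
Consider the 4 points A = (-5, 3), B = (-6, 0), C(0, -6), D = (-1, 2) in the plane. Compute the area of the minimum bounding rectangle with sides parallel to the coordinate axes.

x ranges over [-6, 0], width 6.
y ranges over [-6, 3], height 9.
Area = 6 × 9 = 54.

54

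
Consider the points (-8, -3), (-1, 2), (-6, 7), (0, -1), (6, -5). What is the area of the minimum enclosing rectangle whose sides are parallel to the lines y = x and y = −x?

In coordinates u = x + y, v = x − y the rectangle is axis-aligned; the map (x,y)→(u,v) scales areas by 2.
u-values: -11, 1, 1, -1, 1; range = 1 − (-11) = 12.
v-values: -5, -3, -13, 1, 11; range = 11 − (-13) = 24.
Area = (12 × 24) / 2 = 144.

144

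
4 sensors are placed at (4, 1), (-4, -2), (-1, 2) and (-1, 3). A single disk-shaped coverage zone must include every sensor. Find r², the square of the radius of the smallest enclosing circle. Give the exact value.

18.25

The minimum enclosing circle of a finite set is fixed by two of the points (as a diameter) or three (as a circumcircle).
The farthest pair is (4, 1)–(-4, -2) with squared distance 73. The circle on this segment as diameter has centre (0, -0.5) and r² = 73/4 = 18.25.
Check (-1, 2): distance² to centre = 7.25 ≤ 18.25, so it lies inside.
All remaining points lie in this disk, and no smaller disk contains both endpoints, so this is the minimum enclosing circle.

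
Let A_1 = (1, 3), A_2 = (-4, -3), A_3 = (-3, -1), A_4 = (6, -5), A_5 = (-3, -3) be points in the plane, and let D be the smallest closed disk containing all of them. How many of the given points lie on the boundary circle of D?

3

By Welzl's lemma the MEC is supported by two points (diametrically opposite) or three points (on a circumcircle).
The minimum enclosing circle is determined by three boundary points: A_1, A_2, A_4.
Their circumcentre is (93/70, -33/14) with r² = 70577/2450.
The farthest remaining point A_3 is at distance² 50417/2450 ≤ 70577/2450.
The points at distance exactly r from the centre are A_1, A_2, A_4 — 3 points.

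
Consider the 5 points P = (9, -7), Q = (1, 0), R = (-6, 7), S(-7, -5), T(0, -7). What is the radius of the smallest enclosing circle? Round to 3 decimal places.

10.259

A smallest enclosing disk is always determined by at most three of the input points on its boundary.
The farthest pair is P–R with squared distance 421. The circle on this segment as diameter has centre (1.5, 0) and r² = 421/4 = 105.25.
Check Q: distance² to centre = 0.25 ≤ 105.25, so it lies inside.
All remaining points lie in this disk, and no smaller disk contains both endpoints, so this is the minimum enclosing circle.
r = √(105.25) ≈ 10.259.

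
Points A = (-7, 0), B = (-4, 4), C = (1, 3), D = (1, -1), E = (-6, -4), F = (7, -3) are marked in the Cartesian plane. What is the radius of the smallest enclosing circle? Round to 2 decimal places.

A smallest enclosing disk is always determined by at most three of the input points on its boundary.
The farthest pair is A–F with squared distance 205. The circle on this segment as diameter has centre (0, -1.5) and r² = 205/4 = 51.25.
Check B: distance² to centre = 46.25 ≤ 51.25, so it lies inside.
All remaining points lie in this disk, and no smaller disk contains both endpoints, so this is the minimum enclosing circle.
r = √(51.25) ≈ 7.16.

7.16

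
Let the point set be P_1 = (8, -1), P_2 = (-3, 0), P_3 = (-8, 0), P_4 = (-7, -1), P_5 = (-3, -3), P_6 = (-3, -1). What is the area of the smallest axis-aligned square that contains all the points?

The bounding box has width 16 and height 3.
An axis-aligned square enclosing the set must have side ≥ max(width, height).
So the minimum side is max(16, 3) = 16.
Area = 16² = 256.

256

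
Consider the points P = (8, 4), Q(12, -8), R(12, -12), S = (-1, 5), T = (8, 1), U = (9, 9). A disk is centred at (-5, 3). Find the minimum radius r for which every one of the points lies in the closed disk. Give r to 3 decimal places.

The required radius is the distance from (-5, 3) to the farthest point.
Squared distances: 170, 410, 514, 20, 173, 232.
Maximum is 514, attained at R.
r = √514 ≈ 22.672.

22.672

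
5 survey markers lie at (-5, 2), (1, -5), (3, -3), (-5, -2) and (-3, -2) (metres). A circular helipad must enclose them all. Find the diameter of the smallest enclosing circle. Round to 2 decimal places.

By Welzl's lemma the MEC is supported by two points (diametrically opposite) or three points (on a circumcircle).
The minimum enclosing circle is determined by three boundary points: (-5, 2), (1, -5), (3, -3).
Their circumcentre is (-31/26, -21/26) with r² = 7565/338.
The farthest remaining point (-5, -2) is at distance² 5381/338 ≤ 7565/338.
Diameter = 2r = 2√(7565/338) ≈ 9.46.

9.46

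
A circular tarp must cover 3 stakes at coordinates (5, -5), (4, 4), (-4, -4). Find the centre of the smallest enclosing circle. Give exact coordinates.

(0.9, -0.9)

Call the three points A, B, C in the order given.
Side lengths²: AB² = 82, AC² = 82, BC² = 128.
Since BC² = 128 < 82 + 82 = 164, the triangle is acute, so the smallest enclosing circle is the circumcircle.
Circumcentre = (0.9, -0.9), r² = 33.62.
Centre = (0.9, -0.9).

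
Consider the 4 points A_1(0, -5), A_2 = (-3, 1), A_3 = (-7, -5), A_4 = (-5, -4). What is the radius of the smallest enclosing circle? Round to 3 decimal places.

The minimum enclosing circle of a finite set is fixed by two of the points (as a diameter) or three (as a circumcircle).
The minimum enclosing circle is determined by three boundary points: A_1, A_2, A_3.
Their circumcentre is (-3.5, -3) with r² = 16.25.
The farthest remaining point A_4 is at distance² 3.25 ≤ 16.25.
r = √(16.25) ≈ 4.031.

4.031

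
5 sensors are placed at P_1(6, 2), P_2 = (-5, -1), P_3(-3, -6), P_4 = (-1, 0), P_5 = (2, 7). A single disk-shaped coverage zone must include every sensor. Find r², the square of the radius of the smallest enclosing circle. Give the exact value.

By Welzl's lemma the MEC is supported by two points (diametrically opposite) or three points (on a circumcircle).
The farthest pair is P_3–P_5 with squared distance 194. The circle on this segment as diameter has centre (-0.5, 0.5) and r² = 194/4 = 48.5.
Check P_1: distance² to centre = 44.5 ≤ 48.5, so it lies inside.
All remaining points lie in this disk, and no smaller disk contains both endpoints, so this is the minimum enclosing circle.

48.5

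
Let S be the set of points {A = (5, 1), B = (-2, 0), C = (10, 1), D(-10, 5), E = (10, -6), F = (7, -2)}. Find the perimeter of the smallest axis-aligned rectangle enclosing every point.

62

Width = max x − min x = 10 − (-10) = 20.
Height = max y − min y = 5 − (-6) = 11.
Perimeter = 2(20 + 11) = 62.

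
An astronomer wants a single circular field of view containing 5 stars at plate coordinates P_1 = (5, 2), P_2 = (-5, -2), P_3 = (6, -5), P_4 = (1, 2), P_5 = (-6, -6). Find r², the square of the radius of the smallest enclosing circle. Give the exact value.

By Welzl's lemma the MEC is supported by two points (diametrically opposite) or three points (on a circumcircle).
The minimum enclosing circle is determined by three boundary points: P_1, P_3, P_5.
Their circumcentre is (-9/34, -79/34) with r² = 26825/578.
The farthest remaining point P_2 is at distance² 13021/578 ≤ 26825/578.

26825/578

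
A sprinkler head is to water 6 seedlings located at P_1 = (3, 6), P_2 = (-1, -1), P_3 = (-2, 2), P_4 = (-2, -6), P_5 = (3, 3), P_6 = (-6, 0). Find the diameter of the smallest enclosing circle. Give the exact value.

A smallest enclosing disk is always determined by at most three of the input points on its boundary.
The farthest pair is P_1–P_4 with squared distance 169. The circle on this segment as diameter has centre (0.5, 0) and r² = 169/4 = 42.25.
Check P_2: distance² to centre = 3.25 ≤ 42.25, so it lies inside.
All remaining points lie in this disk, and no smaller disk contains both endpoints, so this is the minimum enclosing circle.
Diameter = 2r = 2√(42.25) = 13.

13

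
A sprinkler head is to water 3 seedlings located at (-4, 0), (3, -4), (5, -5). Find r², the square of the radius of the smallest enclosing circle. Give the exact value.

Call the three points A, B, C in the order given.
Side lengths²: AB² = 65, AC² = 106, BC² = 5.
Since AC² = 106 ≥ 65 + 5 = 70, the angle opposite AC is not acute, so the smallest enclosing circle has AC as diameter.
Centre = midpoint of AC = (0.5, -2.5), r² = 106/4 = 26.5.

26.5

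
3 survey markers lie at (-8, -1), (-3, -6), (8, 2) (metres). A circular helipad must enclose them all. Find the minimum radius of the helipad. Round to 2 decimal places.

8.14

Call the three points A, B, C in the order given.
Side lengths²: AB² = 50, AC² = 265, BC² = 185.
Since AC² = 265 ≥ 185 + 50 = 235, the angle opposite AC is not acute, so the smallest enclosing circle has AC as diameter.
Centre = midpoint of AC = (0, 0.5), r² = 265/4 = 66.25.
r = √(66.25) ≈ 8.14.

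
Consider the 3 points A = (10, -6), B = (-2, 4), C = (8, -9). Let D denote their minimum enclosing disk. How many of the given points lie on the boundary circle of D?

2

Side lengths²: AB² = 244, AC² = 13, BC² = 269.
Since BC² = 269 ≥ 244 + 13 = 257, the angle opposite BC is not acute, so the smallest enclosing circle has BC as diameter.
Centre = midpoint of BC = (3, -2.5), r² = 269/4 = 67.25.
The points at distance exactly r from the centre are B, C — 2 points.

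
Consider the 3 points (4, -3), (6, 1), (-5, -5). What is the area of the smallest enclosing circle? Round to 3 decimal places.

123.308

Call the three points A, B, C in the order given.
Side lengths²: AB² = 20, AC² = 85, BC² = 157.
Since BC² = 157 ≥ 85 + 20 = 105, the angle opposite BC is not acute, so the smallest enclosing circle has BC as diameter.
Centre = midpoint of BC = (0.5, -2), r² = 157/4 = 39.25.
Area = π·r² = π·39.25 ≈ 123.308.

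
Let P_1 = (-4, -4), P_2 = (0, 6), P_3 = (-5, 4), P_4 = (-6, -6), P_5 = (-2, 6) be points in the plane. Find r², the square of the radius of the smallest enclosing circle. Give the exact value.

45

A smallest enclosing disk is always determined by at most three of the input points on its boundary.
The farthest pair is P_2–P_4 with squared distance 180. The circle on this segment as diameter has centre (-3, 0) and r² = 180/4 = 45.
Check P_1: distance² to centre = 17 ≤ 45, so it lies inside.
All remaining points lie in this disk, and no smaller disk contains both endpoints, so this is the minimum enclosing circle.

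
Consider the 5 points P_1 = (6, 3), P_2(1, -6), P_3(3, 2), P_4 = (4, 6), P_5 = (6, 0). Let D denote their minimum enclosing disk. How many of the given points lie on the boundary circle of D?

A smallest enclosing disk is always determined by at most three of the input points on its boundary.
The farthest pair is P_2–P_4 with squared distance 153. The circle on this segment as diameter has centre (2.5, 0) and r² = 153/4 = 38.25.
Check P_1: distance² to centre = 21.25 ≤ 38.25, so it lies inside.
All remaining points lie in this disk, and no smaller disk contains both endpoints, so this is the minimum enclosing circle.
The points at distance exactly r from the centre are P_2, P_4 — 2 points.

2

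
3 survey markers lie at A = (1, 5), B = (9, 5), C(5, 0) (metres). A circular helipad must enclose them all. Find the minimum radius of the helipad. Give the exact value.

4.1

Side lengths²: AB² = 64, AC² = 41, BC² = 41.
Since AB² = 64 < 41 + 41 = 82, the triangle is acute, so the smallest enclosing circle is the circumcircle.
Circumcentre = (5, 4.1), r² = 16.81.
r = √(16.81) = 4.1.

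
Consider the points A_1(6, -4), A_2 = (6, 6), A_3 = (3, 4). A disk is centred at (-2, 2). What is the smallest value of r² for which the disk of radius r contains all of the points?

The required radius is the distance from (-2, 2) to the farthest point.
Squared distances: 100, 80, 29.
Maximum is 100, attained at A_1.

100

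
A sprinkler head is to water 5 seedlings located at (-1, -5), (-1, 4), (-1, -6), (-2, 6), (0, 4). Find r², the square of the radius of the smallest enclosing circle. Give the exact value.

36.25

A smallest enclosing disk is always determined by at most three of the input points on its boundary.
The farthest pair is (-1, -6)–(-2, 6) with squared distance 145. The circle on this segment as diameter has centre (-1.5, 0) and r² = 145/4 = 36.25.
Check (-1, -5): distance² to centre = 25.25 ≤ 36.25, so it lies inside.
All remaining points lie in this disk, and no smaller disk contains both endpoints, so this is the minimum enclosing circle.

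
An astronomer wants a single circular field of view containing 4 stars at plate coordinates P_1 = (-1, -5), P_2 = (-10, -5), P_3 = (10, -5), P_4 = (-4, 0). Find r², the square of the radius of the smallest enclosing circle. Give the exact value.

A smallest enclosing disk is always determined by at most three of the input points on its boundary.
The farthest pair is P_2–P_3 with squared distance 400. The circle on this segment as diameter has centre (0, -5) and r² = 400/4 = 100.
Check P_1: distance² to centre = 1 ≤ 100, so it lies inside.
All remaining points lie in this disk, and no smaller disk contains both endpoints, so this is the minimum enclosing circle.

100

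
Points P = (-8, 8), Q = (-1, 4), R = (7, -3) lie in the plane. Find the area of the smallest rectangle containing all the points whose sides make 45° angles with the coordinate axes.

52

In coordinates u = x + y, v = x − y the rectangle is axis-aligned; the map (x,y)→(u,v) scales areas by 2.
u-values: 0, 3, 4; range = 4 − 0 = 4.
v-values: -16, -5, 10; range = 10 − (-16) = 26.
Area = (4 × 26) / 2 = 52.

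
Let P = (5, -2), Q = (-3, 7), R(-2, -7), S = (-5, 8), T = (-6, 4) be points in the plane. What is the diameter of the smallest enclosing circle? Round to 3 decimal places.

15.508

The minimum enclosing circle of a finite set is fixed by two of the points (as a diameter) or three (as a circumcircle).
The minimum enclosing circle is determined by three boundary points: P, R, S.
Their circumcentre is (-2.25, 0.75) with r² = 60.125.
The farthest remaining point Q is at distance² 39.625 ≤ 60.125.
Diameter = 2r = 2√(60.125) ≈ 15.508.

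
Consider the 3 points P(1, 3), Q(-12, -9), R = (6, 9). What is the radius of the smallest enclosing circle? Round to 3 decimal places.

Side lengths²: PQ² = 313, PR² = 61, QR² = 648.
Since QR² = 648 ≥ 313 + 61 = 374, the angle opposite QR is not acute, so the smallest enclosing circle has QR as diameter.
Centre = midpoint of QR = (-3, 0), r² = 648/4 = 162.
r = √162 ≈ 12.728.

12.728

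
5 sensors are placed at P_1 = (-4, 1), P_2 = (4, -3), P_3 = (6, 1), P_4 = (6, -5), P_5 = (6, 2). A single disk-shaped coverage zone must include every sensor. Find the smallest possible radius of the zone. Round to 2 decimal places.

A smallest enclosing disk is always determined by at most three of the input points on its boundary.
The minimum enclosing circle is determined by three boundary points: P_1, P_4, P_5.
Their circumcentre is (1.3, -1.5) with r² = 34.34.
The farthest remaining point P_3 is at distance² 28.34 ≤ 34.34.
r = √(34.34) ≈ 5.86.

5.86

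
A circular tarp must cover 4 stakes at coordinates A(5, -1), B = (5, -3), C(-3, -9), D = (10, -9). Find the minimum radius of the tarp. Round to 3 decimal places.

6.671

The minimum enclosing circle of a finite set is fixed by two of the points (as a diameter) or three (as a circumcircle).
The minimum enclosing circle is determined by three boundary points: A, C, D.
Their circumcentre is (3.5, -7.5) with r² = 44.5.
The farthest remaining point B is at distance² 22.5 ≤ 44.5.
r = √(44.5) ≈ 6.671.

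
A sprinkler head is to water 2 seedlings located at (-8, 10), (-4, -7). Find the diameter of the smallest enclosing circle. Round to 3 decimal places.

The smallest circle enclosing two points has them as diameter endpoints.
Centre = midpoint = (-6, 1.5); r² = |(-8, 10)−(-4, -7)|²/4 = 305/4 = 76.25.
Diameter = 2r = 2√(76.25) ≈ 17.464.

17.464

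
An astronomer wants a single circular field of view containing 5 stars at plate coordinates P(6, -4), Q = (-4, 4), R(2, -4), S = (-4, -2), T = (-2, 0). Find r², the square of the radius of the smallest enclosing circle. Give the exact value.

41

The minimum enclosing circle of a finite set is fixed by two of the points (as a diameter) or three (as a circumcircle).
The farthest pair is P–Q with squared distance 164. The circle on this segment as diameter has centre (1, 0) and r² = 164/4 = 41.
Check R: distance² to centre = 17 ≤ 41, so it lies inside.
All remaining points lie in this disk, and no smaller disk contains both endpoints, so this is the minimum enclosing circle.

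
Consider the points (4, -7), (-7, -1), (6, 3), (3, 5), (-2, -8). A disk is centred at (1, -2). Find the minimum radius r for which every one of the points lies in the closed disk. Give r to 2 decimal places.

The required radius is the distance from (1, -2) to the farthest point.
Squared distances: 34, 65, 50, 53, 45.
Maximum is 65, attained at (-7, -1).
r = √65 ≈ 8.06.

8.06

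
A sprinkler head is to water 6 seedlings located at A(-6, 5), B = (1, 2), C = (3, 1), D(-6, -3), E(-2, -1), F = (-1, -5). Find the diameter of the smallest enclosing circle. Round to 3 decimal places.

11.343

The minimum enclosing circle of a finite set is fixed by two of the points (as a diameter) or three (as a circumcircle).
The minimum enclosing circle is determined by three boundary points: A, C, F.
Their circumcentre is (-37/14, 3/7) with r² = 6305/196.
The farthest remaining point D is at distance² 4513/196 ≤ 6305/196.
Diameter = 2r = 2√(6305/196) ≈ 11.343.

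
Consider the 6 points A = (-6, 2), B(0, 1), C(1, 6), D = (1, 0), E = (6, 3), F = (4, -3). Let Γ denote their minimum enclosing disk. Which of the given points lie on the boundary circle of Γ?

A, E, F

The minimum enclosing circle of a finite set is fixed by two of the points (as a diameter) or three (as a circumcircle).
The minimum enclosing circle is determined by three boundary points: A, E, F.
Their circumcentre is (1/14, 23/14) with r² = 3625/98.
The farthest remaining point C is at distance² 1945/98 ≤ 3625/98.
The points at distance exactly r from the centre are A, E, F — 3 points.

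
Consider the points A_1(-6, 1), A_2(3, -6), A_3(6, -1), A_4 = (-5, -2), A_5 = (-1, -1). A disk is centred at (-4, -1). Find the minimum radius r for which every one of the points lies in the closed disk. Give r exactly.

The required radius is the distance from (-4, -1) to the farthest point.
Squared distances: 8, 74, 100, 2, 9.
Maximum is 100, attained at A_3.
r = √100 = 10.

10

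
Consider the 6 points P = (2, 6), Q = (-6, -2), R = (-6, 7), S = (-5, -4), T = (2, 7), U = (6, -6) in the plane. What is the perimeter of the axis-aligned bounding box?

Width = max x − min x = 6 − (-6) = 12.
Height = max y − min y = 7 − (-6) = 13.
Perimeter = 2(12 + 13) = 50.

50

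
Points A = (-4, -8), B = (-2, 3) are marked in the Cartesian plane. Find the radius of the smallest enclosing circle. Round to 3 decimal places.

5.590

The smallest circle enclosing two points has them as diameter endpoints.
Centre = midpoint = (-3, -2.5); r² = |AB|²/4 = 125/4 = 31.25.
r = √(31.25) ≈ 5.590.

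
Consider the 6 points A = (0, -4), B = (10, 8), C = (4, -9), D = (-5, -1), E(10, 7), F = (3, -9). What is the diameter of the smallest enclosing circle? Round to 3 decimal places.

By Welzl's lemma the MEC is supported by two points (diametrically opposite) or three points (on a circumcircle).
The minimum enclosing circle is determined by three boundary points: B, D, F.
Their circumcentre is (4.375, 0.375) with r² = 89.78125.
The farthest remaining point C is at distance² 88.03125 ≤ 89.78125.
Diameter = 2r = 2√(89.78125) ≈ 18.951.

18.951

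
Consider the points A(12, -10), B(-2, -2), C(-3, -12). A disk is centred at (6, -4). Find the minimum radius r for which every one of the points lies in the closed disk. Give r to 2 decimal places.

The required radius is the distance from (6, -4) to the farthest point.
Squared distances: 72, 68, 145.
Maximum is 145, attained at C.
r = √145 ≈ 12.04.

12.04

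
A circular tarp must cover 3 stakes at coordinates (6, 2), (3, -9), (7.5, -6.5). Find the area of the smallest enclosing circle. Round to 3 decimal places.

Call the three points A, B, C in the order given.
Side lengths²: AB² = 130, AC² = 74.5, BC² = 26.5.
Since AB² = 130 ≥ 74.5 + 26.5 = 101, the angle opposite AB is not acute, so the smallest enclosing circle has AB as diameter.
Centre = midpoint of AB = (4.5, -3.5), r² = 130/4 = 32.5.
Area = π·r² = π·32.5 ≈ 102.102.

102.102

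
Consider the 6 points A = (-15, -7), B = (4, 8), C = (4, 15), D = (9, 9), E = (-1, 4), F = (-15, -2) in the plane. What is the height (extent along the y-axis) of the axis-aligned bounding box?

max y = 15, min y = -7, so height = 22.

22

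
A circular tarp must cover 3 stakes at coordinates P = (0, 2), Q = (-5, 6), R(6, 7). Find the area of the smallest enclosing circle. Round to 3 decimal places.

95.819

Side lengths²: PQ² = 41, PR² = 61, QR² = 122.
Since QR² = 122 ≥ 61 + 41 = 102, the angle opposite QR is not acute, so the smallest enclosing circle has QR as diameter.
Centre = midpoint of QR = (0.5, 6.5), r² = 122/4 = 30.5.
Area = π·r² = π·30.5 ≈ 95.819.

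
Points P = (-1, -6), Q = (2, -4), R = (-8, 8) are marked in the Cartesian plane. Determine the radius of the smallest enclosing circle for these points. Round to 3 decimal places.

7.871

Side lengths²: PQ² = 13, PR² = 245, QR² = 244.
Since PR² = 245 < 244 + 13 = 257, the triangle is acute, so the smallest enclosing circle is the circumcircle.
Circumcentre = (-3.75, 1.375), r² = 61.953125.
r = √(61.953125) ≈ 7.871.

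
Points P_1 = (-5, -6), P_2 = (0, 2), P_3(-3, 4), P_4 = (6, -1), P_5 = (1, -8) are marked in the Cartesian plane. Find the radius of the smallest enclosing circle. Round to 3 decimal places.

The minimum enclosing circle is determined by three boundary points: P_3, P_4, P_5.
Their circumcentre is (-7/22, -39/22) with r² = 9805/242.
The farthest remaining point P_1 is at distance² 9629/242 ≤ 9805/242.
r = √(9805/242) ≈ 6.365.

6.365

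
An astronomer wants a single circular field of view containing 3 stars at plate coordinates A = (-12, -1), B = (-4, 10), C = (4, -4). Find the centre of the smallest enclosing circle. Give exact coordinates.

(-3.325, 1.1)

Side lengths²: AB² = 185, AC² = 265, BC² = 260.
Since AC² = 265 < 260 + 185 = 445, the triangle is acute, so the smallest enclosing circle is the circumcircle.
Circumcentre = (-3.325, 1.1), r² = 79.665625.
Centre = (-3.325, 1.1).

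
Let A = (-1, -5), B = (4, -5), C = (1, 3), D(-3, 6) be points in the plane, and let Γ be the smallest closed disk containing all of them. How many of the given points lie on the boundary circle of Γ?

The farthest pair is B–D with squared distance 170. The circle on this segment as diameter has centre (0.5, 0.5) and r² = 170/4 = 42.5.
Check A: distance² to centre = 32.5 ≤ 42.5, so it lies inside.
All remaining points lie in this disk, and no smaller disk contains both endpoints, so this is the minimum enclosing circle.
The points at distance exactly r from the centre are B, D — 2 points.

2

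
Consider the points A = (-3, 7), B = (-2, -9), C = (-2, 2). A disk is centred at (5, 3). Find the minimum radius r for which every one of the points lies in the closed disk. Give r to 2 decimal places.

13.89

The required radius is the distance from (5, 3) to the farthest point.
Squared distances: 80, 193, 50.
Maximum is 193, attained at B.
r = √193 ≈ 13.89.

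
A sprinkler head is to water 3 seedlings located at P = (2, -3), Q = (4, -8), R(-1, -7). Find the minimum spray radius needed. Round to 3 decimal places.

2.985

Side lengths²: PQ² = 29, PR² = 25, QR² = 26.
Since PQ² = 29 < 26 + 25 = 51, the triangle is acute, so the smallest enclosing circle is the circumcircle.
Circumcentre = (83/46, -275/46), r² = 9425/1058.
r = √(9425/1058) ≈ 2.985.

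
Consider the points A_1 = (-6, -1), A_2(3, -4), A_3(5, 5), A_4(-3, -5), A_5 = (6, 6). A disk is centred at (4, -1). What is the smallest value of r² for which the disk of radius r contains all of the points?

The required radius is the distance from (4, -1) to the farthest point.
Squared distances: 100, 10, 37, 65, 53.
Maximum is 100, attained at A_1.

100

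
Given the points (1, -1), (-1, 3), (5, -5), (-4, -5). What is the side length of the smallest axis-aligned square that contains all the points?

9

The bounding box has width 9 and height 8.
An axis-aligned square enclosing the set must have side ≥ max(width, height).
So the minimum side is max(9, 8) = 9.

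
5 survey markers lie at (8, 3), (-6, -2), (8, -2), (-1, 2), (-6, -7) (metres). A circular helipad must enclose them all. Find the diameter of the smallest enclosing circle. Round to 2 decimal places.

The minimum enclosing circle of a finite set is fixed by two of the points (as a diameter) or three (as a circumcircle).
The farthest pair is (8, 3)–(-6, -7) with squared distance 296. The circle on this segment as diameter has centre (1, -2) and r² = 296/4 = 74.
Check (-6, -2): distance² to centre = 49 ≤ 74, so it lies inside.
All remaining points lie in this disk, and no smaller disk contains both endpoints, so this is the minimum enclosing circle.
Diameter = 2r = 2√74 ≈ 17.20.

17.20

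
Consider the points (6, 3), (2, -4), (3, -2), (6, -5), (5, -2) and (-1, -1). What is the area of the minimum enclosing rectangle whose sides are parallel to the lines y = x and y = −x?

In coordinates u = x + y, v = x − y the rectangle is axis-aligned; the map (x,y)→(u,v) scales areas by 2.
u-values: 9, -2, 1, 1, 3, -2; range = 9 − (-2) = 11.
v-values: 3, 6, 5, 11, 7, 0; range = 11 − 0 = 11.
Area = (11 × 11) / 2 = 60.5.

60.5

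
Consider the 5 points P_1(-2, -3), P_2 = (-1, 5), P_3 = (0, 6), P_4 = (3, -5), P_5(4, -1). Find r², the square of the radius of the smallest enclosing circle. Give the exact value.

The minimum enclosing circle of a finite set is fixed by two of the points (as a diameter) or three (as a circumcircle).
The farthest pair is P_3–P_4 with squared distance 130. The circle on this segment as diameter has centre (1.5, 0.5) and r² = 130/4 = 32.5.
Check P_1: distance² to centre = 24.5 ≤ 32.5, so it lies inside.
All remaining points lie in this disk, and no smaller disk contains both endpoints, so this is the minimum enclosing circle.

32.5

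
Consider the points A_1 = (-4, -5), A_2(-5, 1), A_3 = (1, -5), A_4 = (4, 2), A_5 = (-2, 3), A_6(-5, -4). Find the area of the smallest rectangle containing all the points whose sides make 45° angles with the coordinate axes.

In coordinates u = x + y, v = x − y the rectangle is axis-aligned; the map (x,y)→(u,v) scales areas by 2.
u-values: -9, -4, -4, 6, 1, -9; range = 6 − (-9) = 15.
v-values: 1, -6, 6, 2, -5, -1; range = 6 − (-6) = 12.
Area = (15 × 12) / 2 = 90.

90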